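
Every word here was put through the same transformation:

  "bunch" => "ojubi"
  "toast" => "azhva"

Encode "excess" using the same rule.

The output letters match the input read backwards, each shifted +7: bunch reversed is hcnub. The word is reversed, then every letter is shifted forward by 7.
On excess: reverse → ssecxe; then shift: s+7=z, s+7=z, e+7=l, c+7=j, x+7=e, e+7=l.

zzljel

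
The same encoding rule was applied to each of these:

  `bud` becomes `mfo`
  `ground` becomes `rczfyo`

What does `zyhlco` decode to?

Compare letters: b→m is +11, u→f is +11, d→o is +11 — a constant shift. It's a constant shift of +11 (ROT11).
Reversing it on zyhlco: z−11=o, y−11=n, h−11=w, l−11=a, c−11=r, o−11=d.

onward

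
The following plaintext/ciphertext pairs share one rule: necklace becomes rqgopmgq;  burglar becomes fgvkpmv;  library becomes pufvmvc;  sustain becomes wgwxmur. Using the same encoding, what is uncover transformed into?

The shift depends on letter class: consonant n→r is +4, but vowel e→q is +12. Vowels shift forward by 12 and consonants shift forward by 4.
For uncover: u(vowel)+12=g, n(cons)+4=r, c(cons)+4=g, o(vowel)+12=a, v(cons)+4=z, e(vowel)+12=q, r(cons)+4=v.

grgazqv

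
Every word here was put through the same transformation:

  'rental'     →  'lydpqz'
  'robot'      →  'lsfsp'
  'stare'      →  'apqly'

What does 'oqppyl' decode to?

matter

r(17)→l(11) and e(4)→y(24) fit y≡15x+16 (mod 26); the inverse of 15 mod 26 is 7. This is an affine cipher: with a=0,…,z=25, each position x becomes (15x+16) mod 26.
Decoding oqppyl: o(14)→7·(14−16)≡12=m; q(16)→7·(16−16)≡0=a; p(15)→7·(15−16)≡19=t; p(15)→7·(15−16)≡19=t; y(24)→7·(24−16)≡4=e; l(11)→7·(11−16)≡17=r (all mod 26).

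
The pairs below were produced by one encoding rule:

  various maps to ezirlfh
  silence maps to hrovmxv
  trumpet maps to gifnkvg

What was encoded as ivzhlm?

reason

Letters are reflected about the middle of the alphabet (position → 25−position): Atbash.
Decoding ivzhlm: i↔r, v↔e, z↔a, h↔s, l↔o, m↔n.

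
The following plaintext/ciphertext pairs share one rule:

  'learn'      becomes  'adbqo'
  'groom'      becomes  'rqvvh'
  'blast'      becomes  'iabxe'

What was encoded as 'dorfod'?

engine

l(11)→a(0) and e(4)→d(3) fit y≡7x+1 (mod 26); the inverse of 7 mod 26 is 15. Treating letters as 0–25, the rule is x ↦ 7x + 1 (mod 26).
Decoding dorfod: d(3)→15·(3−1)≡4=e; o(14)→15·(14−1)≡13=n; r(17)→15·(17−1)≡6=g; f(5)→15·(5−1)≡8=i; o(14)→15·(14−1)≡13=n; d(3)→15·(3−1)≡4=e (all mod 26).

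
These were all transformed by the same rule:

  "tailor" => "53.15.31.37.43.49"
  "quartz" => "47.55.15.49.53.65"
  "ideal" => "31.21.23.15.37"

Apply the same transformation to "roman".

t(#20)→53 and a(#1)→15: differences scale by 2, so n = 2·pos + 13. With a=1..z=26, the number is 2·pos + 13.
Applying it to roman: r=18→49, o=15→43, m=13→39, a=1→15, n=14→41.

49.43.39.15.41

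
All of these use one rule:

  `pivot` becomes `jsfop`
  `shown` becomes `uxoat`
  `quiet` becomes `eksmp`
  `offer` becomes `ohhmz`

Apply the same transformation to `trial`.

p(15)→j(9) and i(8)→s(18) fit y≡21x+6 (mod 26); the inverse of 21 mod 26 is 5. This is an affine cipher: with a=0,…,z=25, each position x becomes (21x+6) mod 26.
For trial: t(19)→21·19+6≡15=p; r(17)→21·17+6≡25=z; i(8)→21·8+6≡18=s; a(0)→21·0+6≡6=g; l(11)→21·11+6≡3=d (all mod 26).

pzsgd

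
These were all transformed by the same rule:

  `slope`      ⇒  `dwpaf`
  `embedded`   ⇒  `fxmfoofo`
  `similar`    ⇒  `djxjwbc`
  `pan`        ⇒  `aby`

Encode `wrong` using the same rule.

hcpyr

The shift depends on letter class: consonant s→d is +11, but vowel o→p is +1. Vowels shift forward by 1 and consonants shift forward by 11.
Applying it to wrong: w(cons)+11=h, r(cons)+11=c, o(vowel)+1=p, n(cons)+11=y, g(cons)+11=r.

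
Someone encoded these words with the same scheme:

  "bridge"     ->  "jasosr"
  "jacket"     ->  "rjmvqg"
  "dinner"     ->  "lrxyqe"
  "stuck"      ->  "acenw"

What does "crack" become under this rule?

In bridge: b→j is +8, r→a is +9, i→s is +10, d→o is +11 — the shift increases by 1 each position. Each letter shifts forward by (position + 8), i.e. 8, 9, 10, … — the shift grows by one for each successive letter.
On crack: c+8=k, r+9=a, a+10=k, c+11=n, k+12=w.

kaknw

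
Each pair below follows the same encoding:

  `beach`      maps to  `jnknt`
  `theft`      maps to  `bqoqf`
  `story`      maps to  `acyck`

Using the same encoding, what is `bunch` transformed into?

jdxnt

In beach: b→j is +8, e→n is +9, a→k is +10, c→n is +11 — the shift increases by 1 each position. Letter i (0-indexed) is shifted by i+8, so successive shifts are 8, 9, 10, ….
For bunch: b+8=j, u+9=d, n+10=x, c+11=n, h+12=t.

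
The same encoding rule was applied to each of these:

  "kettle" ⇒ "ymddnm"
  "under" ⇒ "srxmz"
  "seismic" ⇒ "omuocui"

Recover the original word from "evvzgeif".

approach

Each letter's alphabet position (a=0..z=25) is mapped through 15·x+4 mod 26 — an affine cipher.
Reversing it on evvzgeif: e(4)→7·(4−4)≡0=a; v(21)→7·(21−4)≡15=p; v(21)→7·(21−4)≡15=p; z(25)→7·(25−4)≡17=r; g(6)→7·(6−4)≡14=o; e(4)→7·(4−4)≡0=a; i(8)→7·(8−4)≡2=c; f(5)→7·(5−4)≡7=h (all mod 26).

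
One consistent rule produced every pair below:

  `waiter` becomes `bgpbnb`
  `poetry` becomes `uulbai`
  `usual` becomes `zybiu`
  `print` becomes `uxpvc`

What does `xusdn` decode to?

In waiter: w→b is +5, a→g is +6, i→p is +7, t→b is +8 — the shift increases by 1 each position. Each letter shifts forward by (position + 5), i.e. 5, 6, 7, … — the shift grows by one for each successive letter.
Undoing it on xusdn: x−5=s, u−6=o, s−7=l, d−8=v, n−9=e.

solve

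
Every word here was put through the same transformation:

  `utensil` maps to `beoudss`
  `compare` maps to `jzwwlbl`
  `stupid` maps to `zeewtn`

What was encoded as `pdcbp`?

issue

Shifts by position in utensil: pos 0: u→b (+7), pos 1: t→e (+11), pos 2: e→o (+10), pos 3: n→u (+7), pos 4: s→d (+11), pos 5: i→s (+10) — repeating every 3. A repeating key of period 3 is used — shifts +7, +11, +10 over and over.
Decoding pdcbp: p−7=i, d−11=s, c−10=s, b−7=u, p−11=e.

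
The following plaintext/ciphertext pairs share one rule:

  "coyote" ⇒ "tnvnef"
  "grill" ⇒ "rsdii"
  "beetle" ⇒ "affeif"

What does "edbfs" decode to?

This is an affine cipher: with a=0,…,z=25, each position x becomes (19x+7) mod 26.
Undoing it on edbfs: e(4)→11·(4−7)≡19=t; d(3)→11·(3−7)≡8=i; b(1)→11·(1−7)≡12=m; f(5)→11·(5−7)≡4=e; s(18)→11·(18−7)≡17=r (all mod 26).

timer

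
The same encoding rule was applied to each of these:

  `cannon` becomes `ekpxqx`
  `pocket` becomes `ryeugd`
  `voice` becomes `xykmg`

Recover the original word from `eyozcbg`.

Shifts by position in cannon: pos 0: c→e (+2), pos 1: a→k (+10), pos 2: n→p (+2), pos 3: n→x (+10) — repeating every 2. It's a Vigenère-style cipher with numeric key [2,10]: position i shifts by key[i mod 2].
Decoding eyozcbg: e−2=c, y−10=o, o−2=m, z−10=p, c−2=a, b−10=r, g−2=e.

compare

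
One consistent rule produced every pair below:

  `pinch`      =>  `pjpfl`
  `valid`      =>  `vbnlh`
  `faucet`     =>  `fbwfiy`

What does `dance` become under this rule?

dbpfi

In pinch: p→p is +0, i→j is +1, n→p is +2, c→f is +3 — the shift increases by 1 each position. The shift increases by 1 at each position, starting from +0: 0, 1, 2, ….
Applying it to dance: d+0=d, a+1=b, n+2=p, c+3=f, e+4=i.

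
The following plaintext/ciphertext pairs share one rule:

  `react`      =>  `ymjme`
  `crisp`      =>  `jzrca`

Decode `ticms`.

In react: r→y is +7, e→m is +8, a→j is +9, c→m is +10 — the shift increases by 1 each position. Letter i (0-indexed) is shifted by i+7, so successive shifts are 7, 8, 9, ….
Undoing it on ticms: t−7=m, i−8=a, c−9=t, m−10=c, s−11=h.

match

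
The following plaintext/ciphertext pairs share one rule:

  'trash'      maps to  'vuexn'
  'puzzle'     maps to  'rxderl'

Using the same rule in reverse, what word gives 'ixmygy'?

guitar

Letter i (0-indexed) is shifted by i+2, so successive shifts are 2, 3, 4, ….
Reversing it on ixmygy: i−2=g, x−3=u, m−4=i, y−5=t, g−6=a, y−7=r.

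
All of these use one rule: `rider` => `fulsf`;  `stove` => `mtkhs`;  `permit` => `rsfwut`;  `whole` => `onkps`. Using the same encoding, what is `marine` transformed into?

r(17)→f(5) and i(8)→u(20) fit y≡7x+16 (mod 26); the inverse of 7 mod 26 is 15. Each letter's alphabet position (a=0..z=25) is mapped through 7·x+16 mod 26 — an affine cipher.
Applying it to marine: m(12)→7·12+16≡22=w; a(0)→7·0+16≡16=q; r(17)→7·17+16≡5=f; i(8)→7·8+16≡20=u; n(13)→7·13+16≡3=d; e(4)→7·4+16≡18=s (all mod 26).

wqfuds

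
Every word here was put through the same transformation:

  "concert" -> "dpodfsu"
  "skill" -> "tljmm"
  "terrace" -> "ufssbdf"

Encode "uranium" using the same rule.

It's a constant shift of +1 (ROT1).
On uranium: u+1=v, r+1=s, a+1=b, n+1=o, i+1=j, u+1=v, m+1=n.

vsbojvn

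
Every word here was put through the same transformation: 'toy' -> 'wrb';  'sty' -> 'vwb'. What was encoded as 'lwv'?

Compare letters: t→w is +3, o→r is +3, y→b is +3 — a constant shift. This is a Caesar cipher with shift 3.
Decoding lwv: l−3=i, w−3=t, v−3=s.

its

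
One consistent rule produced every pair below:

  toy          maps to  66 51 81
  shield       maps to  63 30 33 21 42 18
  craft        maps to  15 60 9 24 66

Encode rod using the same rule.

Each letter becomes 3×(its alphabet position, a=1..z=26) + 6.
Applying it to rod: r=18→60, o=15→51, d=4→18.

60 51 18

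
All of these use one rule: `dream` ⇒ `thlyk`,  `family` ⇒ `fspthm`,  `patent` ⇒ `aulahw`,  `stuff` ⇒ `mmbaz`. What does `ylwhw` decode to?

paper

The output letters match the input read backwards, each shifted +7: dream reversed is maerd. The word is reversed, then every letter is shifted forward by 7.
Reversing it on ylwhw: shift back: y−7=r, l−7=e, w−7=p, h−7=a, w−7=p → repap; then reverse → paper.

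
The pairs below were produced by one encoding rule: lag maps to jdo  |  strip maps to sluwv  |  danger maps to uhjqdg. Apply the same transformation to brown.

The output letters match the input read backwards, each shifted +3: lag reversed is gal. Two steps: reverse the string, then apply a Caesar shift of +3.
Applying it to brown: reverse → nworb; then shift: n+3=q, w+3=z, o+3=r, r+3=u, b+3=e.

qzrue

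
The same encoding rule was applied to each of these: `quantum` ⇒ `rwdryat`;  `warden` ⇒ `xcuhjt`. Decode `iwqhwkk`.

In quantum: q→r is +1, u→w is +2, a→d is +3, n→r is +4 — the shift increases by 1 each position. The shift increases by 1 at each position, starting from +1: 1, 2, 3, ….
Reversing it on iwqhwkk: i−1=h, w−2=u, q−3=n, h−4=d, w−5=r, k−6=e, k−7=d.

hundred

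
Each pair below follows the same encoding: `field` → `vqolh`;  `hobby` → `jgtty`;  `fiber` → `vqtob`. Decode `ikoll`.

swell

Each letter's alphabet position (a=0..z=25) is mapped through 7·x+12 mod 26 — an affine cipher.
Reversing it on ikoll: i(8)→15·(8−12)≡18=s; k(10)→15·(10−12)≡22=w; o(14)→15·(14−12)≡4=e; l(11)→15·(11−12)≡11=l; l(11)→15·(11−12)≡11=l (all mod 26).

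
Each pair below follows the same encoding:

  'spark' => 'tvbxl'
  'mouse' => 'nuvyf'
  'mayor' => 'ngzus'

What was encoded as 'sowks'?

Shifts by position in spark: pos 0: s→t (+1), pos 1: p→v (+6), pos 2: a→b (+1), pos 3: r→x (+6) — repeating every 2. A repeating key of period 2 is used — shifts +1, +6 over and over.
Undoing it on sowks: s−1=r, o−6=i, w−1=v, k−6=e, s−1=r.

river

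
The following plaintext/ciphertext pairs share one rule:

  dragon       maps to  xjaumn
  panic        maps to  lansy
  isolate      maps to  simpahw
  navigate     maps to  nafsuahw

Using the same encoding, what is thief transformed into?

htswv

d(3)→x(23) and r(17)→j(9) fit y≡25x+0 (mod 26); the inverse of 25 mod 26 is 25. Treating letters as 0–25, the rule is x ↦ 25x + 0 (mod 26).
Applying it to thief: t(19)→25·19+0≡7=h; h(7)→25·7+0≡19=t; i(8)→25·8+0≡18=s; e(4)→25·4+0≡22=w; f(5)→25·5+0≡21=v (all mod 26).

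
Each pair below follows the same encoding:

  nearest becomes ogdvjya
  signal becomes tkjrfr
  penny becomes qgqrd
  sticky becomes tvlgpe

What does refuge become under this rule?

sgiylk

In nearest: n→o is +1, e→g is +2, a→d is +3, r→v is +4 — the shift increases by 1 each position. Each letter shifts forward by (position + 1), i.e. 1, 2, 3, … — the shift grows by one for each successive letter.
On refuge: r+1=s, e+2=g, f+3=i, u+4=y, g+5=l, e+6=k.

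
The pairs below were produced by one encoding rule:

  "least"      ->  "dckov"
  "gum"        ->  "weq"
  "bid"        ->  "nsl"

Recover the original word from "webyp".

The output letters match the input read backwards, each shifted +10: least reversed is tsael. Read the word backwards and shift each letter +10.
Decoding webyp: shift back: w−10=m, e−10=u, b−10=r, y−10=o, p−10=f → murof; then reverse → forum.

forum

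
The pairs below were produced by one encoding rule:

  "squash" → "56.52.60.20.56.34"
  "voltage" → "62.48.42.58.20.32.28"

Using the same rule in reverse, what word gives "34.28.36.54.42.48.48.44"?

heirloom

With a=1..z=26, the number is 2·pos + 18.
Undoing it on 34.28.36.54.42.48.48.44: 34→(34−18)÷2=8=h, 28→(28−18)÷2=5=e, 36→(36−18)÷2=9=i, 54→(54−18)÷2=18=r, 42→(42−18)÷2=12=l, 48→(48−18)÷2=15=o, 48→(48−18)÷2=15=o, 44→(44−18)÷2=13=m.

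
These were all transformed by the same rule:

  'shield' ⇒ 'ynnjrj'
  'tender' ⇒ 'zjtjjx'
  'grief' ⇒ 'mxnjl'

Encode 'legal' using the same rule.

rjmfr

Two shifts are in play — +5 for a/e/i/o/u, +6 for every other letter.
On legal: l(cons)+6=r, e(vowel)+5=j, g(cons)+6=m, a(vowel)+5=f, l(cons)+6=r.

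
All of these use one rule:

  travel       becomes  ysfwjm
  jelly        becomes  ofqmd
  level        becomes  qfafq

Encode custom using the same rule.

Shifts by position in travel: pos 0: t→y (+5), pos 1: r→s (+1), pos 2: a→f (+5), pos 3: v→w (+1) — repeating every 2. The shifts repeat in a cycle of length 2: positions 0,1,… shift by +5, +1, then the pattern repeats.
For custom: c+5=h, u+1=v, s+5=x, t+1=u, o+5=t, m+1=n.

hvxutn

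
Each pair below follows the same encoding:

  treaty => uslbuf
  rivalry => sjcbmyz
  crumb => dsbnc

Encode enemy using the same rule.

folnz

Shifts by position in treaty: pos 0: t→u (+1), pos 1: r→s (+1), pos 2: e→l (+7), pos 3: a→b (+1), pos 4: t→u (+1), pos 5: y→f (+7) — repeating every 3. A repeating key of period 3 is used — shifts +1, +1, +7 over and over.
On enemy: e+1=f, n+1=o, e+7=l, m+1=n, y+1=z.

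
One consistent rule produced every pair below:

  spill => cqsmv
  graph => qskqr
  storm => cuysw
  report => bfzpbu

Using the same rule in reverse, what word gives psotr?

Shifts by position in spill: pos 0: s→c (+10), pos 1: p→q (+1), pos 2: i→s (+10), pos 3: l→m (+1) — repeating every 2. The shifts repeat in a cycle of length 2: positions 0,1,… shift by +10, +1, then the pattern repeats.
Decoding psotr: p−10=f, s−1=r, o−10=e, t−1=s, r−10=h.

fresh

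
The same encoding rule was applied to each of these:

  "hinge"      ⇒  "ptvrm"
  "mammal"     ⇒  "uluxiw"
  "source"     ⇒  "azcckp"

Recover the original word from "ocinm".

grace

Shifts by position in hinge: pos 0: h→p (+8), pos 1: i→t (+11), pos 2: n→v (+8), pos 3: g→r (+11) — repeating every 2. The shifts repeat in a cycle of length 2: positions 0,1,… shift by +8, +11, then the pattern repeats.
Undoing it on ocinm: o−8=g, c−11=r, i−8=a, n−11=c, m−8=e.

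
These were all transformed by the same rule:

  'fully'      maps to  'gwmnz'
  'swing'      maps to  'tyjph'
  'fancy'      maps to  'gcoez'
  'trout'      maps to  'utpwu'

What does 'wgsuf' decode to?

verse

It's a Vigenère-style cipher with numeric key [1,2]: position i shifts by key[i mod 2].
Reversing it on wgsuf: w−1=v, g−2=e, s−1=r, u−2=s, f−1=e.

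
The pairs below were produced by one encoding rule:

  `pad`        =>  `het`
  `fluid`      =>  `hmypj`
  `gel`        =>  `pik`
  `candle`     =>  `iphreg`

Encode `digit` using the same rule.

xmkmh

The output letters match the input read backwards, each shifted +4: pad reversed is dap. Read the word backwards and shift each letter +4.
On digit: reverse → tigid; then shift: t+4=x, i+4=m, g+4=k, i+4=m, d+4=h.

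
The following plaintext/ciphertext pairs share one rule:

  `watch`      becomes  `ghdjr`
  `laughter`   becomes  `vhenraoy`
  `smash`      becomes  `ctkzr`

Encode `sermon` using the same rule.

clbtyu

Shifts by position in watch: pos 0: w→g (+10), pos 1: a→h (+7), pos 2: t→d (+10), pos 3: c→j (+7) — repeating every 2. It's a Vigenère-style cipher with numeric key [10,7]: position i shifts by key[i mod 2].
Applying it to sermon: s+10=c, e+7=l, r+10=b, m+7=t, o+10=y, n+7=u.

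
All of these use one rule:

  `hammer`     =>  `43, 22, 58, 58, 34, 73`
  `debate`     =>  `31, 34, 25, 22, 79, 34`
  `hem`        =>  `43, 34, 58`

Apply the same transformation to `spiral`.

The formula is n = 3×(alphabet index, a=1) + 19.
On spiral: s=19→76, p=16→67, i=9→46, r=18→73, a=1→22, l=12→55.

76, 67, 46, 73, 22, 55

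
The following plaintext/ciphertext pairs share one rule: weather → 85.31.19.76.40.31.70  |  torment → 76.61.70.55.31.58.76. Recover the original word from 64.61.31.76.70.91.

w(#23)→85 and e(#5)→31: differences scale by 3, so n = 3·pos + 16. With a=1..z=26, the number is 3·pos + 16.
Decoding 64.61.31.76.70.91: 64→(64−16)÷3=16=p, 61→(61−16)÷3=15=o, 31→(31−16)÷3=5=e, 76→(76−16)÷3=20=t, 70→(70−16)÷3=18=r, 91→(91−16)÷3=25=y.

poetry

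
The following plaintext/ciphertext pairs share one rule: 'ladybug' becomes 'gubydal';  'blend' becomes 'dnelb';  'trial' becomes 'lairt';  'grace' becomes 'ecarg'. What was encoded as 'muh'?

hum

The word is simply reversed.
Decoding muh: then reverse → hum.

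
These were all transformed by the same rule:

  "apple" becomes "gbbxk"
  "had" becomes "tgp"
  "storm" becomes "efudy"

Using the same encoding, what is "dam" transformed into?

pgy

Vowels shift forward by 6 and consonants shift forward by 12.
On dam: d(cons)+12=p, a(vowel)+6=g, m(cons)+12=y.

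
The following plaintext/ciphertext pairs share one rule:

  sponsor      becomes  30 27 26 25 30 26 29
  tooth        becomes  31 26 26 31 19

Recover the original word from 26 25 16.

The number is (letter's place in the alphabet, a=1) + 11.
Undoing it on 26 25 16: 26→(26−11)÷1=15=o, 25→(25−11)÷1=14=n, 16→(16−11)÷1=5=e.

one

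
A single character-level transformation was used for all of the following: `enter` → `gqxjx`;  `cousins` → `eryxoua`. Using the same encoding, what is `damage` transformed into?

fdqfml

In enter: e→g is +2, n→q is +3, t→x is +4, e→j is +5 — the shift increases by 1 each position. Letter i (0-indexed) is shifted by i+2, so successive shifts are 2, 3, 4, ….
On damage: d+2=f, a+3=d, m+4=q, a+5=f, g+6=m, e+7=l.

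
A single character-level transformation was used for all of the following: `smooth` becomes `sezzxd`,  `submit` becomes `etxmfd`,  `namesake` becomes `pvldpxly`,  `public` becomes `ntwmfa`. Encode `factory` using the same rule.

jczenlq

The output letters match the input read backwards, each shifted +11: smooth reversed is htooms. Read the word backwards and shift each letter +11.
For factory: reverse → yrotcaf; then shift: y+11=j, r+11=c, o+11=z, t+11=e, c+11=n, a+11=l, f+11=q.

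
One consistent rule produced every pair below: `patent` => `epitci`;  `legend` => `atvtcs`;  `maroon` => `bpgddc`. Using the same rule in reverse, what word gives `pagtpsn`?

Compare letters: p→e is +15, a→p is +15, t→i is +15 — a constant shift. Each letter is shifted forward by 15 in the alphabet (a Caesar shift of +15).
Undoing it on pagtpsn: p−15=a, a−15=l, g−15=r, t−15=e, p−15=a, s−15=d, n−15=y.

already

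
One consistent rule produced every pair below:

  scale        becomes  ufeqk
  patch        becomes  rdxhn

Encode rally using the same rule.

In scale: s→u is +2, c→f is +3, a→e is +4, l→q is +5 — the shift increases by 1 each position. Each letter shifts forward by (position + 2), i.e. 2, 3, 4, … — the shift grows by one for each successive letter.
On rally: r+2=t, a+3=d, l+4=p, l+5=q, y+6=e.

tdpqe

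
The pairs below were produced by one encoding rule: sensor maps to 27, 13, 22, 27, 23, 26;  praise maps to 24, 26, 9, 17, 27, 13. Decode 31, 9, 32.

wax

Each letter is replaced by its alphabet position (a=1..z=26) + 8.
Undoing it on 31, 9, 32: 31→(31−8)÷1=23=w, 9→(9−8)÷1=1=a, 32→(32−8)÷1=24=x.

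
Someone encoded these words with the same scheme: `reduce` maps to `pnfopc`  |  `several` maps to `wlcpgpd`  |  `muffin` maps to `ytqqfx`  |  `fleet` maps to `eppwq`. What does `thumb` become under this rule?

The output letters match the input read backwards, each shifted +11: reduce reversed is ecuder. Two steps: reverse the string, then apply a Caesar shift of +11.
For thumb: reverse → bmuht; then shift: b+11=m, m+11=x, u+11=f, h+11=s, t+11=e.

mxfse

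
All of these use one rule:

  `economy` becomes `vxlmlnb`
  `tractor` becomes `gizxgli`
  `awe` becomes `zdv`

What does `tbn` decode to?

gym

Each pair mirrors across the alphabet (e↔v, c↔x, o↔l): positions sum to 25. Each letter is replaced by its mirror in the alphabet: a↔z, b↔y, c↔x, and so on (the Atbash cipher).
Undoing it on tbn: t↔g, b↔y, n↔m.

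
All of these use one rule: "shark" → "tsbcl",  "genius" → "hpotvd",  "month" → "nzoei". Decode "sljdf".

raise

Shifts by position in shark: pos 0: s→t (+1), pos 1: h→s (+11), pos 2: a→b (+1), pos 3: r→c (+11) — repeating every 2. The shifts repeat in a cycle of length 2: positions 0,1,… shift by +1, +11, then the pattern repeats.
Undoing it on sljdf: s−1=r, l−11=a, j−1=i, d−11=s, f−1=e.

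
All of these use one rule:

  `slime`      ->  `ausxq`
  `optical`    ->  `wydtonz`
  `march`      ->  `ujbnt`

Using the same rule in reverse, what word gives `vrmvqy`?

nickel

In slime: s→a is +8, l→u is +9, i→s is +10, m→x is +11 — the shift increases by 1 each position. Letter i (0-indexed) is shifted by i+8, so successive shifts are 8, 9, 10, ….
Reversing it on vrmvqy: v−8=n, r−9=i, m−10=c, v−11=k, q−12=e, y−13=l.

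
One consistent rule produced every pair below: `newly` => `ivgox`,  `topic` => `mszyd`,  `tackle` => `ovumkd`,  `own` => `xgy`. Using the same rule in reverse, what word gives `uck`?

ask

The output letters match the input read backwards, each shifted +10: newly reversed is ylwen. The word is reversed, then every letter is shifted forward by 10.
Reversing it on uck: shift back: u−10=k, c−10=s, k−10=a → ksa; then reverse → ask.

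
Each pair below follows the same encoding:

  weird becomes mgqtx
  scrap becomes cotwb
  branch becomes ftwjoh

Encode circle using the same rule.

w(22)→m(12) and e(4)→g(6) fit y≡9x+22 (mod 26); the inverse of 9 mod 26 is 3. Each letter's alphabet position (a=0..z=25) is mapped through 9·x+22 mod 26 — an affine cipher.
On circle: c(2)→9·2+22≡14=o; i(8)→9·8+22≡16=q; r(17)→9·17+22≡19=t; c(2)→9·2+22≡14=o; l(11)→9·11+22≡17=r; e(4)→9·4+22≡6=g (all mod 26).

oqtorg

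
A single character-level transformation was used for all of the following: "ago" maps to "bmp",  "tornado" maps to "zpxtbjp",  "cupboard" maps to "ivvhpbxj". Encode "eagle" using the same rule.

fbmrf

The shift depends on letter class: consonant g→m is +6, but vowel a→b is +1. Two shifts are in play — +1 for a/e/i/o/u, +6 for every other letter.
On eagle: e(vowel)+1=f, a(vowel)+1=b, g(cons)+6=m, l(cons)+6=r, e(vowel)+1=f.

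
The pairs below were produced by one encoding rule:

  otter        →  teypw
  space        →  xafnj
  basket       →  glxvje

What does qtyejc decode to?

Shifts by position in otter: pos 0: o→t (+5), pos 1: t→e (+11), pos 2: t→y (+5), pos 3: e→p (+11) — repeating every 2. A repeating key of period 2 is used — shifts +5, +11 over and over.
Undoing it on qtyejc: q−5=l, t−11=i, y−5=t, e−11=t, j−5=e, c−11=r.

litter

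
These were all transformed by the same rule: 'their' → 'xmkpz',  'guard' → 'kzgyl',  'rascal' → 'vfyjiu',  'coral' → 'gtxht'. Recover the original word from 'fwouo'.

In their: t→x is +4, h→m is +5, e→k is +6, i→p is +7 — the shift increases by 1 each position. Each letter shifts forward by (position + 4), i.e. 4, 5, 6, … — the shift grows by one for each successive letter.
Undoing it on fwouo: f−4=b, w−5=r, o−6=i, u−7=n, o−8=g.

bring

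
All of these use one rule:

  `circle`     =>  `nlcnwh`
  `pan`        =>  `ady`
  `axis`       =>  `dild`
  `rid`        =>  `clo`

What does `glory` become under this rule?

Vowels shift forward by 3 and consonants shift forward by 11.
Applying it to glory: g(cons)+11=r, l(cons)+11=w, o(vowel)+3=r, r(cons)+11=c, y(cons)+11=j.

rwrcj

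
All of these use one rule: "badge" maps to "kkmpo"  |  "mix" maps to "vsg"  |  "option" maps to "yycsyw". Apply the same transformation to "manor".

Vowels shift forward by 10 and consonants shift forward by 9.
For manor: m(cons)+9=v, a(vowel)+10=k, n(cons)+9=w, o(vowel)+10=y, r(cons)+9=a.

vkwya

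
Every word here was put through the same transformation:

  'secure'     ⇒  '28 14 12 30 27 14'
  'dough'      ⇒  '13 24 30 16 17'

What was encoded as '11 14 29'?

bet

s is letter #19 and maps to 28: an offset of 9. Letters become their 1-based position plus 9 (so a→10, b→11, …).
Decoding 11 14 29: 11→(11−9)÷1=2=b, 14→(14−9)÷1=5=e, 29→(29−9)÷1=20=t.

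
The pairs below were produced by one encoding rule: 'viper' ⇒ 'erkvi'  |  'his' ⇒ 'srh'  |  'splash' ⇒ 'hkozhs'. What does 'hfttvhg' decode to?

suggest

Each letter is replaced by its mirror in the alphabet: a↔z, b↔y, c↔x, and so on (the Atbash cipher).
Reversing it on hfttvhg: h↔s, f↔u, t↔g, t↔g, v↔e, h↔s, g↔t.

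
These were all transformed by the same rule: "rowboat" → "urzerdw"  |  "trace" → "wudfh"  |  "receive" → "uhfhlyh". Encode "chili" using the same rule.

Compare letters: r→u is +3, o→r is +3, w→z is +3 — a constant shift. It's a constant shift of +3 (ROT3).
Applying it to chili: c+3=f, h+3=k, i+3=l, l+3=o, i+3=l.

fklol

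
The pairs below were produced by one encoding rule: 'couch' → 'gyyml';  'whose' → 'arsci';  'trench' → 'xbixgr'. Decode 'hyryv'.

Shifts by position in couch: pos 0: c→g (+4), pos 1: o→y (+10), pos 2: u→y (+4), pos 3: c→m (+10) — repeating every 2. A repeating key of period 2 is used — shifts +4, +10 over and over.
Undoing it on hyryv: h−4=d, y−10=o, r−4=n, y−10=o, v−4=r.

donor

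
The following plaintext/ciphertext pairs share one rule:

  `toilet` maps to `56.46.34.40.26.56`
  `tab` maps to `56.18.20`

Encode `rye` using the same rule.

t(#20)→56 and o(#15)→46: differences scale by 2, so n = 2·pos + 16. The formula is n = 2×(alphabet index, a=1) + 16.
On rye: r=18→52, y=25→66, e=5→26.

52.66.26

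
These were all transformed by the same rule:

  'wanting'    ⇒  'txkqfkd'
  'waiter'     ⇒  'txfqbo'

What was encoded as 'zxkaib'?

Each letter is shifted forward by 23 in the alphabet (a Caesar shift of +23).
Decoding zxkaib: z−23=c, x−23=a, k−23=n, a−23=d, i−23=l, b−23=e.

candle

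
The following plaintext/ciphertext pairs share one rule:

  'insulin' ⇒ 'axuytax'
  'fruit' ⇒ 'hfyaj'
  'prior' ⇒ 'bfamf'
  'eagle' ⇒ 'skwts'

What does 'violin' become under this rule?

namtax

i(8)→a(0) and n(13)→x(23) fit y≡15x+10 (mod 26); the inverse of 15 mod 26 is 7. Treating letters as 0–25, the rule is x ↦ 15x + 10 (mod 26).
On violin: v(21)→15·21+10≡13=n; i(8)→15·8+10≡0=a; o(14)→15·14+10≡12=m; l(11)→15·11+10≡19=t; i(8)→15·8+10≡0=a; n(13)→15·13+10≡23=x (all mod 26).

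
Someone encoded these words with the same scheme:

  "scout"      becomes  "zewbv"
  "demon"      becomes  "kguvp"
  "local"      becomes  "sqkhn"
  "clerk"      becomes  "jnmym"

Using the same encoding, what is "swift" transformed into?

zyqmv

Shifts by position in scout: pos 0: s→z (+7), pos 1: c→e (+2), pos 2: o→w (+8), pos 3: u→b (+7), pos 4: t→v (+2) — repeating every 3. A repeating key of period 3 is used — shifts +7, +2, +8 over and over.
On swift: s+7=z, w+2=y, i+8=q, f+7=m, t+2=v.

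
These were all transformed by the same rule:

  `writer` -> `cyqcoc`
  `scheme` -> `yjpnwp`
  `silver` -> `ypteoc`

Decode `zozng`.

threw

In writer: w→c is +6, r→y is +7, i→q is +8, t→c is +9 — the shift increases by 1 each position. Letter i (0-indexed) is shifted by i+6, so successive shifts are 6, 7, 8, ….
Undoing it on zozng: z−6=t, o−7=h, z−8=r, n−9=e, g−10=w.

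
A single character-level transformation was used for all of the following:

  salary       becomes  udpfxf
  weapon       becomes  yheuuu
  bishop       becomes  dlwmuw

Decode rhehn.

peach

In salary: s→u is +2, a→d is +3, l→p is +4, a→f is +5 — the shift increases by 1 each position. The shift increases by 1 at each position, starting from +2: 2, 3, 4, ….
Reversing it on rhehn: r−2=p, h−3=e, e−4=a, h−5=c, n−6=h.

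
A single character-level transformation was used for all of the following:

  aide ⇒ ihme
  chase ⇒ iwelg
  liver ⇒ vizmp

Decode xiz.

The word is reversed, then every letter is shifted forward by 4.
Undoing it on xiz: shift back: x−4=t, i−4=e, z−4=v → tev; then reverse → vet.

vet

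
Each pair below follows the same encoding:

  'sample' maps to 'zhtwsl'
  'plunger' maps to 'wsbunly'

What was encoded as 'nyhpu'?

grain

Compare letters: s→z is +7, a→h is +7, m→t is +7 — a constant shift. Every letter moves 7 places later in the alphabet, wrapping around z→a.
Decoding nyhpu: n−7=g, y−7=r, h−7=a, p−7=i, u−7=n.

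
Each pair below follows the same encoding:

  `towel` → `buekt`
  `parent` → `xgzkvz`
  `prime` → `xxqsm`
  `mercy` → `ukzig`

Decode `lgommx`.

A repeating key of period 2 is used — shifts +8, +6 over and over.
Undoing it on lgommx: l−8=d, g−6=a, o−8=g, m−6=g, m−8=e, x−6=r.

dagger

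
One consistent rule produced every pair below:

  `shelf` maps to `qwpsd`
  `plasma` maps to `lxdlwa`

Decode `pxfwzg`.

volume

The output letters match the input read backwards, each shifted +11: shelf reversed is flehs. Read the word backwards and shift each letter +11.
Reversing it on pxfwzg: shift back: p−11=e, x−11=m, f−11=u, w−11=l, z−11=o, g−11=v → emulov; then reverse → volume.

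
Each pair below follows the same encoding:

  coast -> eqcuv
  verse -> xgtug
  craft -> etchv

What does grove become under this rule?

Compare letters: c→e is +2, o→q is +2, a→c is +2 — a constant shift. This is a Caesar cipher with shift 2.
Applying it to grove: g+2=i, r+2=t, o+2=q, v+2=x, e+2=g.

itqxg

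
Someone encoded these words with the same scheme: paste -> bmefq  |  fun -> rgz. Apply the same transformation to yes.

Each letter is shifted forward by 12 in the alphabet (a Caesar shift of +12).
Applying it to yes: y+12=k, e+12=q, s+12=e.

kqe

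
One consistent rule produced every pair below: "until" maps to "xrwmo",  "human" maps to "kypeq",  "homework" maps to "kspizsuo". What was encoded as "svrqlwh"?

promise

Shifts by position in until: pos 0: u→x (+3), pos 1: n→r (+4), pos 2: t→w (+3), pos 3: i→m (+4) — repeating every 2. The shifts repeat in a cycle of length 2: positions 0,1,… shift by +3, +4, then the pattern repeats.
Reversing it on svrqlwh: s−3=p, v−4=r, r−3=o, q−4=m, l−3=i, w−4=s, h−3=e.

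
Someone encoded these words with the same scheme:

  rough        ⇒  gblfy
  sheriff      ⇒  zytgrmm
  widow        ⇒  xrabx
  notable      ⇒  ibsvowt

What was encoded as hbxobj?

cowboy

r(17)→g(6) and o(14)→b(1) fit y≡19x+21 (mod 26); the inverse of 19 mod 26 is 11. Each letter's alphabet position (a=0..z=25) is mapped through 19·x+21 mod 26 — an affine cipher.
Undoing it on hbxobj: h(7)→11·(7−21)≡2=c; b(1)→11·(1−21)≡14=o; x(23)→11·(23−21)≡22=w; o(14)→11·(14−21)≡1=b; b(1)→11·(1−21)≡14=o; j(9)→11·(9−21)≡24=y (all mod 26).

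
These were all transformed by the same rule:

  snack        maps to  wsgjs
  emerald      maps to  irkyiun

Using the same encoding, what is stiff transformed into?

wyomn

In snack: s→w is +4, n→s is +5, a→g is +6, c→j is +7 — the shift increases by 1 each position. The shift increases by 1 at each position, starting from +4: 4, 5, 6, ….
Applying it to stiff: s+4=w, t+5=y, i+6=o, f+7=m, f+8=n.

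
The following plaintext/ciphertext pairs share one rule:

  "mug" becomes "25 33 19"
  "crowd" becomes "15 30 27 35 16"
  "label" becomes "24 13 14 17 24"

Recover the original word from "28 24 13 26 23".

m is letter #13 and maps to 25: an offset of 12. Each letter is replaced by its alphabet position (a=1..z=26) + 12.
Undoing it on 28 24 13 26 23: 28→(28−12)÷1=16=p, 24→(24−12)÷1=12=l, 13→(13−12)÷1=1=a, 26→(26−12)÷1=14=n, 23→(23−12)÷1=11=k.

plank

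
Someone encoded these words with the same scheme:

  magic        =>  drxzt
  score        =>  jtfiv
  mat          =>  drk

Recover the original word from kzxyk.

tight

Compare letters: m→d is +17, a→r is +17, g→x is +17 — a constant shift. Every letter moves 17 places later in the alphabet, wrapping around z→a.
Undoing it on kzxyk: k−17=t, z−17=i, x−17=g, y−17=h, k−17=t.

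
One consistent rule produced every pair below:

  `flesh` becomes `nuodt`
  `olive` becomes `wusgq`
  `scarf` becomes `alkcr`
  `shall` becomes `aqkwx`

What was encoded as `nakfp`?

In flesh: f→n is +8, l→u is +9, e→o is +10, s→d is +11 — the shift increases by 1 each position. Letter i (0-indexed) is shifted by i+8, so successive shifts are 8, 9, 10, ….
Decoding nakfp: n−8=f, a−9=r, k−10=a, f−11=u, p−12=d.

fraud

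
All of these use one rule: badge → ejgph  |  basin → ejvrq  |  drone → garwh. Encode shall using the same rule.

Shifts by position in badge: pos 0: b→e (+3), pos 1: a→j (+9), pos 2: d→g (+3), pos 3: g→p (+9) — repeating every 2. A repeating key of period 2 is used — shifts +3, +9 over and over.
Applying it to shall: s+3=v, h+9=q, a+3=d, l+9=u, l+3=o.

vqduo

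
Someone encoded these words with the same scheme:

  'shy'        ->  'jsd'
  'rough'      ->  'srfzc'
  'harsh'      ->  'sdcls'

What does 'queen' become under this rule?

The output letters match the input read backwards, each shifted +11: shy reversed is yhs. Read the word backwards and shift each letter +11.
Applying it to queen: reverse → neeuq; then shift: n+11=y, e+11=p, e+11=p, u+11=f, q+11=b.

yppfb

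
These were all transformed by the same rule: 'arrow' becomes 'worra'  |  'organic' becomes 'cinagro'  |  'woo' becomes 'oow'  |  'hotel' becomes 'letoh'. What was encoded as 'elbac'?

The output letters match the input read backwards: arrow reversed is worra. It's just the letters in reverse order.
Undoing it on elbac: then reverse → cable.

cable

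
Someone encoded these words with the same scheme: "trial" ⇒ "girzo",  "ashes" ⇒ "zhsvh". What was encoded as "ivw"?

Each pair mirrors across the alphabet (t↔g, r↔i, i↔r): positions sum to 25. Each letter is replaced by its mirror in the alphabet: a↔z, b↔y, c↔x, and so on (the Atbash cipher).
Reversing it on ivw: i↔r, v↔e, w↔d.

red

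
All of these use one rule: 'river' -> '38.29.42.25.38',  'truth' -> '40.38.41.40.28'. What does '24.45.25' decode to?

r is letter #18 and maps to 38: an offset of 20. The number is (letter's place in the alphabet, a=1) + 20.
Undoing it on 24.45.25: 24→(24−20)÷1=4=d, 45→(45−20)÷1=25=y, 25→(25−20)÷1=5=e.

dye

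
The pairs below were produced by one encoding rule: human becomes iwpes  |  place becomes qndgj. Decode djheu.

cheap

In human: h→i is +1, u→w is +2, m→p is +3, a→e is +4 — the shift increases by 1 each position. The shift increases by 1 at each position, starting from +1: 1, 2, 3, ….
Undoing it on djheu: d−1=c, j−2=h, h−3=e, e−4=a, u−5=p.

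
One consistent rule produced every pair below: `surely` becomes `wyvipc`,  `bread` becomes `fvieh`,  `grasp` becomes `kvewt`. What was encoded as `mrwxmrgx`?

Compare letters: s→w is +4, u→y is +4, r→v is +4 — a constant shift. It's a constant shift of +4 (ROT4).
Undoing it on mrwxmrgx: m−4=i, r−4=n, w−4=s, x−4=t, m−4=i, r−4=n, g−4=c, x−4=t.

instinct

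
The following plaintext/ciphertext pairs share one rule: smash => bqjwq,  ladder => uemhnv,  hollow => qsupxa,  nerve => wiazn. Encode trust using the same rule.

Shifts by position in smash: pos 0: s→b (+9), pos 1: m→q (+4), pos 2: a→j (+9), pos 3: s→w (+4) — repeating every 2. It's a Vigenère-style cipher with numeric key [9,4]: position i shifts by key[i mod 2].
Applying it to trust: t+9=c, r+4=v, u+9=d, s+4=w, t+9=c.

cvdwc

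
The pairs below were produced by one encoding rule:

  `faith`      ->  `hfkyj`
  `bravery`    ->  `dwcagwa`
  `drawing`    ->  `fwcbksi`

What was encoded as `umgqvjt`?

shelter

Shifts by position in faith: pos 0: f→h (+2), pos 1: a→f (+5), pos 2: i→k (+2), pos 3: t→y (+5) — repeating every 2. It's a Vigenère-style cipher with numeric key [2,5]: position i shifts by key[i mod 2].
Decoding umgqvjt: u−2=s, m−5=h, g−2=e, q−5=l, v−2=t, j−5=e, t−2=r.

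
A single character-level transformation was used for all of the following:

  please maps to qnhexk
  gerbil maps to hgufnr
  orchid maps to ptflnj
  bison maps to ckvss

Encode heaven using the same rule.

Letter i (0-indexed) is shifted by i+1, so successive shifts are 1, 2, 3, ….
Applying it to heaven: h+1=i, e+2=g, a+3=d, v+4=z, e+5=j, n+6=t.

igdzjt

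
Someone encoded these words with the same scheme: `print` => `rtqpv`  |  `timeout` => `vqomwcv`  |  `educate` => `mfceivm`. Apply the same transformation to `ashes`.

The shift depends on letter class: consonant p→r is +2, but vowel i→q is +8. Vowels shift forward by 8 and consonants shift forward by 2.
On ashes: a(vowel)+8=i, s(cons)+2=u, h(cons)+2=j, e(vowel)+8=m, s(cons)+2=u.

iujmu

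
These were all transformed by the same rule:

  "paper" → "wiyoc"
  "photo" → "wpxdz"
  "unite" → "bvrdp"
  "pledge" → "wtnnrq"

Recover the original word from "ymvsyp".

In paper: p→w is +7, a→i is +8, p→y is +9, e→o is +10 — the shift increases by 1 each position. Each letter shifts forward by (position + 7), i.e. 7, 8, 9, … — the shift grows by one for each successive letter.
Undoing it on ymvsyp: y−7=r, m−8=e, v−9=m, s−10=i, y−11=n, p−12=d.

remind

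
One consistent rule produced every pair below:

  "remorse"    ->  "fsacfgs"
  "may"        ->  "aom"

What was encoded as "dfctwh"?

Compare letters: r→f is +14, e→s is +14, m→a is +14 — a constant shift. Each letter is shifted forward by 14 in the alphabet (a Caesar shift of +14).
Decoding dfctwh: d−14=p, f−14=r, c−14=o, t−14=f, w−14=i, h−14=t.

profit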